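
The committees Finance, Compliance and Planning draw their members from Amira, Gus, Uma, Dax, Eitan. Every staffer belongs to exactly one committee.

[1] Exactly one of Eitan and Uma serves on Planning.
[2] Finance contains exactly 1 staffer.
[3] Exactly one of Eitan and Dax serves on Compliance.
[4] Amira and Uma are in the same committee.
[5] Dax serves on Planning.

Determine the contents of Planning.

Planning = {Amira, Dax, Uma}

From (5): Dax ∈ Planning.
(3) (exactly one): Eitan ∈ Compliance.
(1) (exactly one): Uma ∈ Planning.
(4): Amira matches Uma: Amira ∉ Finance.
(4): Amira matches Uma: Amira ∉ Compliance.
(4): Amira matches Uma: Amira ∈ Planning.
(2): only 1 candidates remain for Finance, so all are in.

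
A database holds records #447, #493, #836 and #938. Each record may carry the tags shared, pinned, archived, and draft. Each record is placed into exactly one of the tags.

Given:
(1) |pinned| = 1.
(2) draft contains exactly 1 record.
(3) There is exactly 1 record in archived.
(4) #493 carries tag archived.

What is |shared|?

1

From (4): #493 ∈ archived.
(3): archived already has 1, so the rest are out.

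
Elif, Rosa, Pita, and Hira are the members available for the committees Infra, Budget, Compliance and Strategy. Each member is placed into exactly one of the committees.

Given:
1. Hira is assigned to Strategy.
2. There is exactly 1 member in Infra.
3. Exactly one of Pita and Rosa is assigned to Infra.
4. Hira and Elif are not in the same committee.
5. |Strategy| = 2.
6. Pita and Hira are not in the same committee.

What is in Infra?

From (1): Hira ∈ Strategy.
(4): Elif ∉ Strategy.
(6): Pita ∉ Strategy.
(5): only 2 candidates remain for Strategy, so all are in.
(3) (exactly one): Pita ∈ Infra.
(2): Infra already has 1, so the rest are out.

Infra = {Pita}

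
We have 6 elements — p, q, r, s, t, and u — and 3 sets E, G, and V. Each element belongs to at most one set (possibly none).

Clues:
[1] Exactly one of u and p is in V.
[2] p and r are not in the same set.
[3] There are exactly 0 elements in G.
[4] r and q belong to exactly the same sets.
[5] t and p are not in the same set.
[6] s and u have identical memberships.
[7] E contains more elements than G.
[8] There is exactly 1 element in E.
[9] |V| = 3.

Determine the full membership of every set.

E = {p}; G = {}; V = {s, t, u}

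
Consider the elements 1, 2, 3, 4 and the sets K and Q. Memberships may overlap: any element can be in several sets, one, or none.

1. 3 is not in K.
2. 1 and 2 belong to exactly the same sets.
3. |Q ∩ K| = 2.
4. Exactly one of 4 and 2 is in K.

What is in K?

K = {1, 2}

From (1): 3 ∉ K.
Suppose 1 ∉ K: no assignment then satisfies all the clues, so 1 ∈ K.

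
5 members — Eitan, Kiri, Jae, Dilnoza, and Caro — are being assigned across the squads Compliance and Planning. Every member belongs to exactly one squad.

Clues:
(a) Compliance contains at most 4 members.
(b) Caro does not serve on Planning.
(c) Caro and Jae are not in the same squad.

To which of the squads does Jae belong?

Jae: Planning

From (b): Caro ∉ Planning.
Only one squad left: Caro ∈ Compliance.
(c): Jae ∉ Compliance.
Only one squad left: Jae ∈ Planning.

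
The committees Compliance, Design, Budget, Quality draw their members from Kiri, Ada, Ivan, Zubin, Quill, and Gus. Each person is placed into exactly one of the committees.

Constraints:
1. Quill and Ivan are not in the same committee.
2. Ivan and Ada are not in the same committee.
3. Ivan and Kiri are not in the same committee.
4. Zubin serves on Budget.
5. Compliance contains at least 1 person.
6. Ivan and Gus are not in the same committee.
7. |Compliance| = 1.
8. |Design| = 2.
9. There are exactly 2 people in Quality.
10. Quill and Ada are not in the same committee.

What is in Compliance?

Compliance = {Ivan}

From (4): Zubin ∈ Budget.
Suppose Kiri ∈ Compliance: no assignment then satisfies all the clues, so Kiri ∉ Compliance.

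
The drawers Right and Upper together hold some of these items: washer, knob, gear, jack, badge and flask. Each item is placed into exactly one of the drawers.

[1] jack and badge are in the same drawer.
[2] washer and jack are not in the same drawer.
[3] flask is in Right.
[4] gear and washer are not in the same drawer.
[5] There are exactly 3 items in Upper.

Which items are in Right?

Right = {flask, knob, washer}

From (3): flask ∈ Right.
Suppose washer ∉ Right: no assignment then satisfies all the clues, so washer ∈ Right.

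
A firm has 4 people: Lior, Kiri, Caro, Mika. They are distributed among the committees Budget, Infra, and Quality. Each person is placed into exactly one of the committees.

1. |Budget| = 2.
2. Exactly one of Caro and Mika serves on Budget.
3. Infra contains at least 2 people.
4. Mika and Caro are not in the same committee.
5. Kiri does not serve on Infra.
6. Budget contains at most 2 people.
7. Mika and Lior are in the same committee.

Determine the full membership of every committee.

From (5): Kiri ∉ Infra.
Suppose Lior ∈ Budget: no assignment then satisfies all the clues, so Lior ∉ Budget.

Budget = {Caro, Kiri}; Infra = {Lior, Mika}; Quality = {}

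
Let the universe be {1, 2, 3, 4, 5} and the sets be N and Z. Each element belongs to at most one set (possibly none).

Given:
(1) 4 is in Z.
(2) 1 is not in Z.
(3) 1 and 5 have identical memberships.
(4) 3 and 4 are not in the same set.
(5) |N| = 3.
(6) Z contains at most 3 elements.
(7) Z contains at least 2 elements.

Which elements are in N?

From (1): 4 ∈ Z.
From (2): 1 ∉ Z.
(3): 5 matches 1: 5 ∉ Z.
(4): 3 ∉ Z.
(7): only 2 candidates remain for Z, so all are in.
(5): only 3 candidates remain for N, so all are in.

N = {1, 3, 5}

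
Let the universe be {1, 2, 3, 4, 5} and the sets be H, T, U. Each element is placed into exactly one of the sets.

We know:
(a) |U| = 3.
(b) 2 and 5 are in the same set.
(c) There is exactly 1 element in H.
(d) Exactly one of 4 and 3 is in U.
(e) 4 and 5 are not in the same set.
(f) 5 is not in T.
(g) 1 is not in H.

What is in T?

T = {1}

From (f): 5 ∉ T.
From (g): 1 ∉ H.
(b): 2 matches 5: 2 ∉ T.
Suppose 1 ∉ T: no assignment then satisfies all the clues, so 1 ∈ T.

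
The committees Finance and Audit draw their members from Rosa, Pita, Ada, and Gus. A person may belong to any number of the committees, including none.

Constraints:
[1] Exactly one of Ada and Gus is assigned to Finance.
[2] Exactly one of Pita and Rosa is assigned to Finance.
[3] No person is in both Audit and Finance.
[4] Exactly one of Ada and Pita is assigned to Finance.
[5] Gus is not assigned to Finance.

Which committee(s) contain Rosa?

Rosa: Finance

From (5): Gus ∉ Finance.
(1) (exactly one): Ada ∈ Finance.
(3) (disjoint): Ada ∉ Audit.
(4) (exactly one): Pita ∉ Finance.
(2) (exactly one): Rosa ∈ Finance.
(3) (disjoint): Rosa ∉ Audit.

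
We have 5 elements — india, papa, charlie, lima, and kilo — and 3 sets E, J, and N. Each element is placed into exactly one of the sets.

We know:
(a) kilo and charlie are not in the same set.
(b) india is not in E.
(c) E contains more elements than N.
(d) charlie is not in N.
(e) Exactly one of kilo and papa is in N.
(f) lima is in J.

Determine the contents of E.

E = {charlie, papa}

From (b): india ∉ E.
From (d): charlie ∉ N.
From (f): lima ∈ J.
Suppose papa ∉ E: no assignment then satisfies all the clues, so papa ∈ E.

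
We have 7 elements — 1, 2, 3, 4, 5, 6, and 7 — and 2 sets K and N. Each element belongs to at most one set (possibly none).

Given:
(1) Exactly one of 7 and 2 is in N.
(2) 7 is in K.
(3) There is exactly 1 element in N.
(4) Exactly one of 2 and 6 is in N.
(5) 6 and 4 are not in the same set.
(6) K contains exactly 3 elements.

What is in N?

N = {2}

From (2): 7 ∈ K.
(1) (exactly one): 2 ∈ N.
(3): N already has 1, so the rest are out.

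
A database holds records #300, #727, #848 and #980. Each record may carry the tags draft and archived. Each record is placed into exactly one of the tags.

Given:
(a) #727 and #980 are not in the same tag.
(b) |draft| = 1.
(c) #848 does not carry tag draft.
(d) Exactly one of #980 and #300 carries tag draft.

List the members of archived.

archived = {#300, #727, #848}

From (c): #848 ∉ draft.
Only one tag left: #848 ∈ archived.
Suppose #300 ∉ archived: no assignment then satisfies all the clues, so #300 ∈ archived.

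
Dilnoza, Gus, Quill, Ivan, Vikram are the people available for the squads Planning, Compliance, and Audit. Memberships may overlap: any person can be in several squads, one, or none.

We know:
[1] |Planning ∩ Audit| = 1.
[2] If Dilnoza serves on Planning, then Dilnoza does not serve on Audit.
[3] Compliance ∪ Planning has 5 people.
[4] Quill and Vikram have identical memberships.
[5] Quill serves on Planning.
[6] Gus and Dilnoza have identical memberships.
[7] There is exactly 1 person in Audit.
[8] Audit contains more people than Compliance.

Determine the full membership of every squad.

Planning = {Dilnoza, Gus, Ivan, Quill, Vikram}; Compliance = {}; Audit = {Ivan}

From (5): Quill ∈ Planning.
(4): Vikram matches Quill: Vikram ∈ Planning.
Suppose Dilnoza ∉ Planning: no assignment then satisfies all the clues, so Dilnoza ∈ Planning.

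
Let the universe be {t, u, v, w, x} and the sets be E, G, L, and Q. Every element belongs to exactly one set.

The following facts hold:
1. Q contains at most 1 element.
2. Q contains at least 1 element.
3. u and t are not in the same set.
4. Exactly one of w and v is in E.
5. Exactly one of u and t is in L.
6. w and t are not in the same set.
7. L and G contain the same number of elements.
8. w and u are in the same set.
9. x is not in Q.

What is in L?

L = {t}

From (9): x ∉ Q.
Suppose t ∉ L: no assignment then satisfies all the clues, so t ∈ L.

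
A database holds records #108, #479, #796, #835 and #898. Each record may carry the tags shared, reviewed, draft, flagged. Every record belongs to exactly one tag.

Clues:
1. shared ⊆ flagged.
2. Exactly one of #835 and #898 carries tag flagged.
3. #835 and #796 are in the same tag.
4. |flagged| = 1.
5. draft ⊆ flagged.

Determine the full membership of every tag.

shared = {}; reviewed = {#108, #479, #796, #835}; draft = {}; flagged = {#898}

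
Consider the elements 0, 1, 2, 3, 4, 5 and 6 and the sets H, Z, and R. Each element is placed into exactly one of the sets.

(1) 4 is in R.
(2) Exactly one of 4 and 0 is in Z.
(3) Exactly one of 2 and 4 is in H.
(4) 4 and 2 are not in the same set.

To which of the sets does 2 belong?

From (1): 4 ∈ R.
(2) (exactly one): 0 ∈ Z.
(3) (exactly one): 2 ∈ H.

2: H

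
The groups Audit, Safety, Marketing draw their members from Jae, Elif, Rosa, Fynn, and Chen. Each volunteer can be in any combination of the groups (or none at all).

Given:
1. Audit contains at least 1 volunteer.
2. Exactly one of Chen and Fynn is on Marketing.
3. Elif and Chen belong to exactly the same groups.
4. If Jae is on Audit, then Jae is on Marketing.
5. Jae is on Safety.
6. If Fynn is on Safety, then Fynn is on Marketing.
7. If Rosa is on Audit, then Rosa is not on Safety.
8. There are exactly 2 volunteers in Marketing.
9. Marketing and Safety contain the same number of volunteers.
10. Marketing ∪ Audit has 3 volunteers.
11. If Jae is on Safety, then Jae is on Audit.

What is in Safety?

From (5): Jae ∈ Safety.
(11): Jae ∈ Audit.
(4): Jae ∈ Marketing.
Suppose Elif ∈ Safety: no assignment then satisfies all the clues, so Elif ∉ Safety.

Safety = {Fynn, Jae}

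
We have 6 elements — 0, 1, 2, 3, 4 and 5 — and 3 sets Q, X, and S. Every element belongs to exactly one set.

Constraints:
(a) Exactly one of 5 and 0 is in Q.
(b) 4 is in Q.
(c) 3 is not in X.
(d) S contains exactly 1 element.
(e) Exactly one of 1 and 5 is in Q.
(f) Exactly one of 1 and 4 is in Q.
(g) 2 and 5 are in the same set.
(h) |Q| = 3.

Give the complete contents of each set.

From (b): 4 ∈ Q.
From (c): 3 ∉ X.
(f) (exactly one): 1 ∉ Q.
(e) (exactly one): 5 ∈ Q.
(g): 2 matches 5: 2 ∈ Q.
(h): Q already has 3, so the rest are out.
Only one set left: 3 ∈ S.
(d): S already has 1, so the rest are out.
Only one set left: 0 ∈ X.
Only one set left: 1 ∈ X.

Q = {2, 4, 5}; X = {0, 1}; S = {3}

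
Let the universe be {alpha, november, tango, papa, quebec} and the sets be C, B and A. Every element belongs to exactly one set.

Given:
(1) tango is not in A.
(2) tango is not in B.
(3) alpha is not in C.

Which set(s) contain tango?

tango: C

From (1): tango ∉ A.
From (2): tango ∉ B.
From (3): alpha ∉ C.
Only one set left: tango ∈ C.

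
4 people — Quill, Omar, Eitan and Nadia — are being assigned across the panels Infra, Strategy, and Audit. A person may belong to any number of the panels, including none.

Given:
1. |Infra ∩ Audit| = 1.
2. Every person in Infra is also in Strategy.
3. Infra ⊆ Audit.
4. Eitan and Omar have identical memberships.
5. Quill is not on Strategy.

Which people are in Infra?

Infra = {Nadia}

From (5): Quill ∉ Strategy.
(2) contrapositive: Quill ∉ Infra.
Suppose Omar ∈ Infra: no assignment then satisfies all the clues, so Omar ∉ Infra.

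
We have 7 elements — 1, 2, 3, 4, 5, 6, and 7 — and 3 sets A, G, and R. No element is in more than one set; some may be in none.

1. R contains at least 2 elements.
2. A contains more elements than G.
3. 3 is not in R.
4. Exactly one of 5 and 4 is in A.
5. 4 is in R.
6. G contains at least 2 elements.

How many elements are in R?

2

From (3): 3 ∉ R.
From (5): 4 ∈ R.
(4) (exactly one): 5 ∈ A.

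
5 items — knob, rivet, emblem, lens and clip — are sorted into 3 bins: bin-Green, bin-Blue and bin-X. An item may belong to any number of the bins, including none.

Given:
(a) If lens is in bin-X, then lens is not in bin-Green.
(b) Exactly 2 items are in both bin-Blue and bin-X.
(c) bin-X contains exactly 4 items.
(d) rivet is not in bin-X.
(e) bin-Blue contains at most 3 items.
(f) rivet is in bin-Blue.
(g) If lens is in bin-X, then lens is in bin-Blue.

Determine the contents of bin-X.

From (d): rivet ∉ bin-X.
From (f): rivet ∈ bin-Blue.
(c): only 4 candidates remain for bin-X, so all are in.
(g): lens ∈ bin-Blue.
(a): lens ∉ bin-Green.

bin-X = {clip, emblem, knob, lens}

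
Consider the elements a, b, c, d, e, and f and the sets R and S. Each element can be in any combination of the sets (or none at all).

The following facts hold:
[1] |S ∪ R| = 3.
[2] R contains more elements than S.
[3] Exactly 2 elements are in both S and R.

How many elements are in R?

3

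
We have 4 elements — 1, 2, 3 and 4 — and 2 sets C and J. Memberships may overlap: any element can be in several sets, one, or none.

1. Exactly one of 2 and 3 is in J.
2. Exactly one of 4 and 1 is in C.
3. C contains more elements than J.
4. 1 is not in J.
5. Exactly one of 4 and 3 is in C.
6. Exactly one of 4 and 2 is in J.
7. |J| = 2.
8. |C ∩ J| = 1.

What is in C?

C = {1, 2, 3}

From (4): 1 ∉ J.
Suppose 1 ∉ C: no assignment then satisfies all the clues, so 1 ∈ C.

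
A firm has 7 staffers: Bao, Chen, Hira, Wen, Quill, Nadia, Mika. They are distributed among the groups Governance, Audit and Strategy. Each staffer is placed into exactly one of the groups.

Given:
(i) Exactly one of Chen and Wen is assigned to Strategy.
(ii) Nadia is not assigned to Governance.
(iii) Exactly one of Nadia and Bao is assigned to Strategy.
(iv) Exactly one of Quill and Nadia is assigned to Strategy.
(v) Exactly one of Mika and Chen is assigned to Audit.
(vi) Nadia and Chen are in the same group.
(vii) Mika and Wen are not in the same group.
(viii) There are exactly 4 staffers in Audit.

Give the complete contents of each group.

From (ii): Nadia ∉ Governance.
(vi): Chen matches Nadia: Chen ∉ Governance.
Suppose Bao ∈ Governance: no assignment then satisfies all the clues, so Bao ∉ Governance.

Governance = {Wen}; Audit = {Bao, Hira, Mika, Quill}; Strategy = {Chen, Nadia}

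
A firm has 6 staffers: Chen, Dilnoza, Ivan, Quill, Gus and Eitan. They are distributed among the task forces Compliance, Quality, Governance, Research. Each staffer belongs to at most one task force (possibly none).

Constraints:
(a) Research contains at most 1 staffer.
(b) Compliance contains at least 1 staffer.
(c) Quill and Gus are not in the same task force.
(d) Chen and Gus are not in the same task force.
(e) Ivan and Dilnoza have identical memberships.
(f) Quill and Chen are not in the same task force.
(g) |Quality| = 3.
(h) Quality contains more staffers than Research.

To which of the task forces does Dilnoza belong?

Dilnoza: Quality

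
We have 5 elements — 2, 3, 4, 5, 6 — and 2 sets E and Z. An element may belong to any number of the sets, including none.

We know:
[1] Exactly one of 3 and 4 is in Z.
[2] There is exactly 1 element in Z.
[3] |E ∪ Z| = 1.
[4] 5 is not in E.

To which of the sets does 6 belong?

6: none

From (4): 5 ∉ E.
Suppose 6 ∈ E: no assignment then satisfies all the clues, so 6 ∉ E.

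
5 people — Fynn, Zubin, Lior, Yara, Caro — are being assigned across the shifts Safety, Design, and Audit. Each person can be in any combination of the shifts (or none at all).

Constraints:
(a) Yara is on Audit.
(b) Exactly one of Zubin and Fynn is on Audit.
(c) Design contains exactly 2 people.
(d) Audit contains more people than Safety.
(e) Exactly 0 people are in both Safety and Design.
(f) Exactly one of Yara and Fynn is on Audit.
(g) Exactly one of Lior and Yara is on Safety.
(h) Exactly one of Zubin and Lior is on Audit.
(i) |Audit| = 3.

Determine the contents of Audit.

From (a): Yara ∈ Audit.
(f) (exactly one): Fynn ∉ Audit.
(b) (exactly one): Zubin ∈ Audit.
(h) (exactly one): Lior ∉ Audit.
(i): only 3 candidates remain for Audit, so all are in.

Audit = {Caro, Yara, Zubin}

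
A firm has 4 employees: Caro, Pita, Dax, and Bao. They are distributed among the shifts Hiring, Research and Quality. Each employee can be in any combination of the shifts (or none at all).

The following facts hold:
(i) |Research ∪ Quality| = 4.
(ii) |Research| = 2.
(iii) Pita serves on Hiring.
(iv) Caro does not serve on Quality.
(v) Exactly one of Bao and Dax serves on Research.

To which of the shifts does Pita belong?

Pita: Hiring, Quality

From (iii): Pita ∈ Hiring.
From (iv): Caro ∉ Quality.
Suppose Pita ∈ Research: no assignment then satisfies all the clues, so Pita ∉ Research.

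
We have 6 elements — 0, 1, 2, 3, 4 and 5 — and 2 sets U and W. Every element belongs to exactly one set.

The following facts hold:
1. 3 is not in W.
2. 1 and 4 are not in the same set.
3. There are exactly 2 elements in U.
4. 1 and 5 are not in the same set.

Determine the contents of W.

W = {0, 2, 4, 5}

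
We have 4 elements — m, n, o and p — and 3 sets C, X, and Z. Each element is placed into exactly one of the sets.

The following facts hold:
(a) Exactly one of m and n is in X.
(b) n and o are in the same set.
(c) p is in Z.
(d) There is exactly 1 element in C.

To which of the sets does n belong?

n: X

From (c): p ∈ Z.
Suppose n ∈ C: no assignment then satisfies all the clues, so n ∉ C.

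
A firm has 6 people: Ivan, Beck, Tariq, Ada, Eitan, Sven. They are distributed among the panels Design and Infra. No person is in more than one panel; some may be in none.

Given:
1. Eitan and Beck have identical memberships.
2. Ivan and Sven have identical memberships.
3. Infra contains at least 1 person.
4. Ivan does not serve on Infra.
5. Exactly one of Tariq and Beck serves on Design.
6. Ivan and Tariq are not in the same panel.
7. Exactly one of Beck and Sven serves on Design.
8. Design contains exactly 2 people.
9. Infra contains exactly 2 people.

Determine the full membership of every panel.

Design = {Beck, Eitan}; Infra = {Ada, Tariq}

From (4): Ivan ∉ Infra.
(2): Sven matches Ivan: Sven ∉ Infra.
Suppose Ivan ∈ Design: no assignment then satisfies all the clues, so Ivan ∉ Design.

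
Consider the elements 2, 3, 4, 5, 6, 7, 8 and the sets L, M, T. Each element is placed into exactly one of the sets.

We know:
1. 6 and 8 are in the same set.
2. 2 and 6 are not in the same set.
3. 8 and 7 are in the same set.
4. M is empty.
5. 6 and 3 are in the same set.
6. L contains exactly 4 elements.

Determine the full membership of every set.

L = {3, 6, 7, 8}; M = {}; T = {2, 4, 5}

(4): M already has 0, so the rest are out.
Suppose 2 ∈ L: no assignment then satisfies all the clues, so 2 ∉ L.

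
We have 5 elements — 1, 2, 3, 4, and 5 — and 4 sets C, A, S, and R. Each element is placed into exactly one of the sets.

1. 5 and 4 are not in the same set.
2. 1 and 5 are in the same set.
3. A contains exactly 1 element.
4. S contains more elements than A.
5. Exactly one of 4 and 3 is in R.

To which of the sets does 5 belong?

5: S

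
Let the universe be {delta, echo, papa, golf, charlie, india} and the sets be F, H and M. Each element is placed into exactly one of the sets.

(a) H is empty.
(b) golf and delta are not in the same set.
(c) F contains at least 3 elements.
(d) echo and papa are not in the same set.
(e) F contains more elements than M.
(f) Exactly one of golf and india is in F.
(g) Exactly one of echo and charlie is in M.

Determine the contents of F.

F = {charlie, delta, india, papa}

(a): H already has 0, so the rest are out.
Suppose delta ∉ F: no assignment then satisfies all the clues, so delta ∈ F.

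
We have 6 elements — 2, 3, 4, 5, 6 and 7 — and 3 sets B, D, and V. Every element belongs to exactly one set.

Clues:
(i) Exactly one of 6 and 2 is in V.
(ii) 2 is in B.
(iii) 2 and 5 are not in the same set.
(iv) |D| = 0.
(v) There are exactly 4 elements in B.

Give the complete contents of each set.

From (ii): 2 ∈ B.
(i) (exactly one): 6 ∈ V.
(iii): 5 ∉ B.
(iv): D already has 0, so the rest are out.
(v): only 4 candidates remain for B, so all are in.
Only one set left: 5 ∈ V.

B = {2, 3, 4, 7}; D = {}; V = {5, 6}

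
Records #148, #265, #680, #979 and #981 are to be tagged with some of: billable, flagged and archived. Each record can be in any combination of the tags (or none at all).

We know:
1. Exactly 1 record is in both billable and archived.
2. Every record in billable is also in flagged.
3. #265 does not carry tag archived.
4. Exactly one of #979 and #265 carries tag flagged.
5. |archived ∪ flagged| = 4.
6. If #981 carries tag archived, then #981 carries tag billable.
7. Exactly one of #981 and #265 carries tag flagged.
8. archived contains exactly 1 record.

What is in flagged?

flagged = {#148, #680, #979, #981}

From (3): #265 ∉ archived.
Suppose #148 ∉ flagged: no assignment then satisfies all the clues, so #148 ∈ flagged.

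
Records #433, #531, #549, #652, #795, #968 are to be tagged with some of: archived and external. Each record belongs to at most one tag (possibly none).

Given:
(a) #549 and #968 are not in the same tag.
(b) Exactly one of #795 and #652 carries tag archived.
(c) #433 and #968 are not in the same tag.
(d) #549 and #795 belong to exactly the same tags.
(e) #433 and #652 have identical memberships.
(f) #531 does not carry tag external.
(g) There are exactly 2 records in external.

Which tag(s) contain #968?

#968: none

From (f): #531 ∉ external.
Suppose #968 ∈ archived: no assignment then satisfies all the clues, so #968 ∉ archived.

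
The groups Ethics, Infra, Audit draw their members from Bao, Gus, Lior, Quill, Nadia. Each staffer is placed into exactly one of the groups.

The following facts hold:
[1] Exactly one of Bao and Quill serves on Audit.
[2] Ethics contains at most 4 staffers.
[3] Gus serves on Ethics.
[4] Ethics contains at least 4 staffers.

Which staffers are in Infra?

From (3): Gus ∈ Ethics.
Suppose Bao ∈ Infra: no assignment then satisfies all the clues, so Bao ∉ Infra.

Infra = {}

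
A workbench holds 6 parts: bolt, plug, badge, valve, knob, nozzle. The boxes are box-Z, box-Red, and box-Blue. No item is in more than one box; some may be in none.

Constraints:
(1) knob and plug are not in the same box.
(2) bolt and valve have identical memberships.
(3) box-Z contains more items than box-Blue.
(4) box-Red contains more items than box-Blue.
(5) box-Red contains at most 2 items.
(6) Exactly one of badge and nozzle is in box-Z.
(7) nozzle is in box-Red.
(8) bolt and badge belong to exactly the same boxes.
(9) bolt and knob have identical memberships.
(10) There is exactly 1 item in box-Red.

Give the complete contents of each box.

box-Z = {badge, bolt, knob, valve}; box-Red = {nozzle}; box-Blue = {}

From (7): nozzle ∈ box-Red.
(6) (exactly one): badge ∈ box-Z.
(8): bolt matches badge: bolt ∈ box-Z.
(9): knob matches bolt: knob ∈ box-Z.
(10): box-Red already has 1, so the rest are out.
(1): plug ∉ box-Z.
(2): valve matches bolt: valve ∈ box-Z.
Suppose plug ∈ box-Blue: no assignment then satisfies all the clues, so plug ∉ box-Blue.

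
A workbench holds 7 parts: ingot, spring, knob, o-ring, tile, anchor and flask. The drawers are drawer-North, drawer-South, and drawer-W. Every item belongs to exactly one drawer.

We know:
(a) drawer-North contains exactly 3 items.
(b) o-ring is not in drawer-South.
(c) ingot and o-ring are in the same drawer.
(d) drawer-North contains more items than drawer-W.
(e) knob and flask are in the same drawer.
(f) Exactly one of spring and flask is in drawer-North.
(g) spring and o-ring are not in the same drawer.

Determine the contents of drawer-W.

drawer-W = {ingot, o-ring}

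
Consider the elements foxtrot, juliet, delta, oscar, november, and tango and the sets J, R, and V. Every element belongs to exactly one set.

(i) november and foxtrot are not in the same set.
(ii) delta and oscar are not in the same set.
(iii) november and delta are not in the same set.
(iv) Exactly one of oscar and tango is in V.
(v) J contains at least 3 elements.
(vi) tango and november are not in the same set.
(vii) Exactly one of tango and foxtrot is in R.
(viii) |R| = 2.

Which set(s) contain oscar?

oscar: J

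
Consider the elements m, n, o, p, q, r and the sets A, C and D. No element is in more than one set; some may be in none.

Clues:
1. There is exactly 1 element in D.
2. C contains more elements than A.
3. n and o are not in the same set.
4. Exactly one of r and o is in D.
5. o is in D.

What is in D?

D = {o}

From (5): o ∈ D.
(1): D already has 1, so the rest are out.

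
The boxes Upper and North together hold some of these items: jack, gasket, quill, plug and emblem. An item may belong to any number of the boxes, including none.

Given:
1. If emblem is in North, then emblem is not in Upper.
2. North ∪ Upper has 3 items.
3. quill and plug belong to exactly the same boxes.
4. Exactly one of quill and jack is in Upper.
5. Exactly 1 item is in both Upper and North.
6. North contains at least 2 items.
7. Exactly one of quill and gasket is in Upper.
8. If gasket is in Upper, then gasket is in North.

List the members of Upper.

Upper = {gasket, jack}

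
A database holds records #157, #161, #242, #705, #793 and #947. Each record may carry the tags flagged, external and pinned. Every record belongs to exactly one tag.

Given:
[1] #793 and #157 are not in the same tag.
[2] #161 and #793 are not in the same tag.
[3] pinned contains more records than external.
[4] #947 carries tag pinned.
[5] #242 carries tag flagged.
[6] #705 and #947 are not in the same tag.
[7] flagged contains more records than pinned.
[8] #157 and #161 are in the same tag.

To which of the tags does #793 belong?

#793: pinned

From (4): #947 ∈ pinned.
From (5): #242 ∈ flagged.
(6): #705 ∉ pinned.
Suppose #793 ∈ flagged: no assignment then satisfies all the clues, so #793 ∉ flagged.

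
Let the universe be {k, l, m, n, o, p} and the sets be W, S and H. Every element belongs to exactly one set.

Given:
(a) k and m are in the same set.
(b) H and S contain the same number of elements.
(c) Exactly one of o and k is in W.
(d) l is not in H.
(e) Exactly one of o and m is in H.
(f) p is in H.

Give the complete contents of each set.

From (d): l ∉ H.
From (f): p ∈ H.
Suppose k ∉ W: no assignment then satisfies all the clues, so k ∈ W.

W = {k, m}; S = {l, n}; H = {o, p}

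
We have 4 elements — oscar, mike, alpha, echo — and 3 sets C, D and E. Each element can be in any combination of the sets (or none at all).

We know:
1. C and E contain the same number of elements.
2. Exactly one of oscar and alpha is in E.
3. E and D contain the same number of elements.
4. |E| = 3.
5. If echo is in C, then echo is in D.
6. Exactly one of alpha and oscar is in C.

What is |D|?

3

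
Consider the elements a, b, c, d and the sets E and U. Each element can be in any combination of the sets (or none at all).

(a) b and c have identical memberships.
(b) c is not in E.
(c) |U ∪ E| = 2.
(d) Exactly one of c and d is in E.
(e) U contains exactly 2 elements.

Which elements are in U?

U = {a, d}

From (b): c ∉ E.
(a): b matches c: b ∉ E.
(d) (exactly one): d ∈ E.
Suppose a ∉ U: no assignment then satisfies all the clues, so a ∈ U.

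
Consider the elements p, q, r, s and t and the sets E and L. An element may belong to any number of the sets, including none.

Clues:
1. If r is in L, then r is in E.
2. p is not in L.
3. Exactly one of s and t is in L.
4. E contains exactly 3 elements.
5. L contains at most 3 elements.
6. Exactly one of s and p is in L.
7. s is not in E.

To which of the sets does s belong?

From (2): p ∉ L.
From (7): s ∉ E.
(6) (exactly one): s ∈ L.
(3) (exactly one): t ∉ L.

s: L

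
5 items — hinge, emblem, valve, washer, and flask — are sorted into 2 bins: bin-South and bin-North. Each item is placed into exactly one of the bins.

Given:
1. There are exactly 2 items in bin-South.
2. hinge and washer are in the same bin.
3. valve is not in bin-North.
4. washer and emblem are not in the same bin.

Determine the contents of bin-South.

bin-South = {emblem, valve}

From (3): valve ∉ bin-North.
Only one bin left: valve ∈ bin-South.
Suppose hinge ∈ bin-South: no assignment then satisfies all the clues, so hinge ∉ bin-South.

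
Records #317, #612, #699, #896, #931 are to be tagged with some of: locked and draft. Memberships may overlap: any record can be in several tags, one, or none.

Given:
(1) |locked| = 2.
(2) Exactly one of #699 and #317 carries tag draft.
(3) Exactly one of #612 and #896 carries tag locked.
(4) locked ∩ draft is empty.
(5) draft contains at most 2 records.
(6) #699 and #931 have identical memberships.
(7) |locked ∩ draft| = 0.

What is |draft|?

2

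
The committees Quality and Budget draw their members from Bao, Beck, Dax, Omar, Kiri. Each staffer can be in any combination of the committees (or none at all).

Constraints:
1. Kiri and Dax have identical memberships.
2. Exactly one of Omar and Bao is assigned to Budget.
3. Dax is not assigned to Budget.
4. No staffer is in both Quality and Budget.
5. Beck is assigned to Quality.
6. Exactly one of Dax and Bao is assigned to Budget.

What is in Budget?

From (3): Dax ∉ Budget.
From (5): Beck ∈ Quality.
(1): Kiri matches Dax: Kiri ∉ Budget.
(4) (disjoint): Beck ∉ Budget.
(6) (exactly one): Bao ∈ Budget.
(2) (exactly one): Omar ∉ Budget.
(4) (disjoint): Bao ∉ Quality.

Budget = {Bao}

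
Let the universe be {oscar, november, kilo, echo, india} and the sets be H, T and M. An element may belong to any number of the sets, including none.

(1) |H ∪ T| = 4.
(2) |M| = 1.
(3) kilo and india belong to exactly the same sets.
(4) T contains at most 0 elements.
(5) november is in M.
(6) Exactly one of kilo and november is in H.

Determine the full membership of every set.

H = {echo, india, kilo, oscar}; T = {}; M = {november}

From (5): november ∈ M.
(2): M already has 1, so the rest are out.
(4): T already has 0, so the rest are out.
Suppose oscar ∉ H: no assignment then satisfies all the clues, so oscar ∈ H.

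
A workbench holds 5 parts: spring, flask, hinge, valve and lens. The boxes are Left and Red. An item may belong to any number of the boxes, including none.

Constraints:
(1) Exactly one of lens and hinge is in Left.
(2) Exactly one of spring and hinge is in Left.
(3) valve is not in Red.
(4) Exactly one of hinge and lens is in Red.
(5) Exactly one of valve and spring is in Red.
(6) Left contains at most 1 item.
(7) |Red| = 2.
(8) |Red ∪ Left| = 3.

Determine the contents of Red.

Red = {lens, spring}

From (3): valve ∉ Red.
(5) (exactly one): spring ∈ Red.
Suppose flask ∈ Red: no assignment then satisfies all the clues, so flask ∉ Red.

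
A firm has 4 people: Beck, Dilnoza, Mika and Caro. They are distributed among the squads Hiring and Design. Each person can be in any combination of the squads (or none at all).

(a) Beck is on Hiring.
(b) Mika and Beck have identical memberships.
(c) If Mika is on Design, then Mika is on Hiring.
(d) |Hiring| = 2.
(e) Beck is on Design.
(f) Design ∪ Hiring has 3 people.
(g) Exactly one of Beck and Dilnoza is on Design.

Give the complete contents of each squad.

From (a): Beck ∈ Hiring.
From (e): Beck ∈ Design.
(b): Mika matches Beck: Mika ∈ Hiring.
(b): Mika matches Beck: Mika ∈ Design.
(d): Hiring already has 2, so the rest are out.
(g) (exactly one): Dilnoza ∉ Design.
Suppose Caro ∉ Design: no assignment then satisfies all the clues, so Caro ∈ Design.

Hiring = {Beck, Mika}; Design = {Beck, Caro, Mika}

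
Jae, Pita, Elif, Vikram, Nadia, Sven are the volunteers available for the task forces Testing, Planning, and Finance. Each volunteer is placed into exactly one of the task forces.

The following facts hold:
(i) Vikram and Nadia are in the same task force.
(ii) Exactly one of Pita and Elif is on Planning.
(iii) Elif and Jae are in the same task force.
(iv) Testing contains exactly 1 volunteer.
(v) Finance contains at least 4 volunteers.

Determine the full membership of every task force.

Testing = {Sven}; Planning = {Pita}; Finance = {Elif, Jae, Nadia, Vikram}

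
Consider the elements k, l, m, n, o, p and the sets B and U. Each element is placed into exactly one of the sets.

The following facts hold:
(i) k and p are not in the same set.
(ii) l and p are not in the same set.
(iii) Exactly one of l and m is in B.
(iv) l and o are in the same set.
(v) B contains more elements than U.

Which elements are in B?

B = {k, l, n, o}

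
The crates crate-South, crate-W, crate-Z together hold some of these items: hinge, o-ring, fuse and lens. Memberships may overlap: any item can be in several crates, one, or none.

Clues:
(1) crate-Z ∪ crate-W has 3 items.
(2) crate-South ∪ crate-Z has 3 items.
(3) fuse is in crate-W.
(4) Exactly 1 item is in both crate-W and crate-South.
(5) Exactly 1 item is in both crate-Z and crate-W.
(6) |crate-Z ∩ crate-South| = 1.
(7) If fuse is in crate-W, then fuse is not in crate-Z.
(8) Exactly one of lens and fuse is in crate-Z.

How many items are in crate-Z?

2

From (3): fuse ∈ crate-W.
(7): fuse ∉ crate-Z.
(8) (exactly one): lens ∈ crate-Z.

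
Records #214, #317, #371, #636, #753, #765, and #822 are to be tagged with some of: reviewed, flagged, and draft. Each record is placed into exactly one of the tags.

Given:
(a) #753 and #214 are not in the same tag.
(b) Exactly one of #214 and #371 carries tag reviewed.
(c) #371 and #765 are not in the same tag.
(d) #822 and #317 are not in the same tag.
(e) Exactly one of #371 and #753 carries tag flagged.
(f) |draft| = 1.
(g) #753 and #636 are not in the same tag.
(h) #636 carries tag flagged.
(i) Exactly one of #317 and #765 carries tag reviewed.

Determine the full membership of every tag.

reviewed = {#214, #765, #822}; flagged = {#317, #371, #636}; draft = {#753}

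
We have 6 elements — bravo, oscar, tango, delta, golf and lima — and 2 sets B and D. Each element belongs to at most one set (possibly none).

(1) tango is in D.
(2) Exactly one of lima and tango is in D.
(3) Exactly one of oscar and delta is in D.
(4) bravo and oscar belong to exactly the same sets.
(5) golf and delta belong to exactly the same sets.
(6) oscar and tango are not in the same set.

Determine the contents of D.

D = {delta, golf, tango}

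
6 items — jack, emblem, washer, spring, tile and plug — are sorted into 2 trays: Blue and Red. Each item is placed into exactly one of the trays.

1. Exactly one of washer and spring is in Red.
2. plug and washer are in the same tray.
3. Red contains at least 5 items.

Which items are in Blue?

Blue = {spring}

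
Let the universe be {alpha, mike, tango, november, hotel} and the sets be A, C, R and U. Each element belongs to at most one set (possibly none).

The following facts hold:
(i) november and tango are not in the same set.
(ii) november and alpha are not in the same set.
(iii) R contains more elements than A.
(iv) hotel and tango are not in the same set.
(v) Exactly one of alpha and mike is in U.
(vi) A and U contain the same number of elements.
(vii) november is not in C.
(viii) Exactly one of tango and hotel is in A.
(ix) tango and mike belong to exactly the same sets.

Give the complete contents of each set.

A = {hotel}; C = {}; R = {mike, tango}; U = {alpha}

From (vii): november ∉ C.
Suppose alpha ∈ A: no assignment then satisfies all the clues, so alpha ∉ A.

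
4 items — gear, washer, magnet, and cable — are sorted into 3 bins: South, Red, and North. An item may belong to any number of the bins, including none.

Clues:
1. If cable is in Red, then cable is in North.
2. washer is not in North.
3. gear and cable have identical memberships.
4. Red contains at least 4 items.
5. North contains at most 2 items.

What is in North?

North = {cable, gear}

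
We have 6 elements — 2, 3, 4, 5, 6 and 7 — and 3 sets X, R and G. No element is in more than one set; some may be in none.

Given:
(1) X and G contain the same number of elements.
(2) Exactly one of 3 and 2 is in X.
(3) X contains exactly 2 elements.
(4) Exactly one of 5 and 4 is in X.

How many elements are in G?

2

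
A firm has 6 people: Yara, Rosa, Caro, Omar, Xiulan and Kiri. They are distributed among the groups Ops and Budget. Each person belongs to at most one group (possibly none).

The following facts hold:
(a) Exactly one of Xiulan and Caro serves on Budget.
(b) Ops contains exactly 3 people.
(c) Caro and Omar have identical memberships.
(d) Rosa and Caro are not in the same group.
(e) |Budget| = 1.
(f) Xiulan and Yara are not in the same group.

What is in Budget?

Budget = {Xiulan}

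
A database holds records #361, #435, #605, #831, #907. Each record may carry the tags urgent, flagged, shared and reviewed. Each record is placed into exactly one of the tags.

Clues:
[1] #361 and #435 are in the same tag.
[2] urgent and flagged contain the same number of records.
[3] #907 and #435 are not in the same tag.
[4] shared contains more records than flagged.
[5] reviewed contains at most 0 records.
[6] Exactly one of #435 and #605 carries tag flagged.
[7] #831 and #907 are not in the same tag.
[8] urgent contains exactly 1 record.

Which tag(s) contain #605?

#605: flagged

(5): reviewed already has 0, so the rest are out.
Suppose #605 ∈ urgent: no assignment then satisfies all the clues, so #605 ∉ urgent.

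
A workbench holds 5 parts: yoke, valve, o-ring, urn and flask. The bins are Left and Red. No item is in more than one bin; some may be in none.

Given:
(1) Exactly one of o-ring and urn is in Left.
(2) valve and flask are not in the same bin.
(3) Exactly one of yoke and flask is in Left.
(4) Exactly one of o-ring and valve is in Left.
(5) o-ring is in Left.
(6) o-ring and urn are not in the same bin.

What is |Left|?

2

From (5): o-ring ∈ Left.
(1) (exactly one): urn ∉ Left.
(4) (exactly one): valve ∉ Left.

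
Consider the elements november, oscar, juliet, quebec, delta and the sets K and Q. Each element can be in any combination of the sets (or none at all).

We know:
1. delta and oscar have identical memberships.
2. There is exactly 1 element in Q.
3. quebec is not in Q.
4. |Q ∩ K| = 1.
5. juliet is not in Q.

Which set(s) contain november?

november: K, Q

From (3): quebec ∉ Q.
From (5): juliet ∉ Q.
Suppose november ∉ K: no assignment then satisfies all the clues, so november ∈ K.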